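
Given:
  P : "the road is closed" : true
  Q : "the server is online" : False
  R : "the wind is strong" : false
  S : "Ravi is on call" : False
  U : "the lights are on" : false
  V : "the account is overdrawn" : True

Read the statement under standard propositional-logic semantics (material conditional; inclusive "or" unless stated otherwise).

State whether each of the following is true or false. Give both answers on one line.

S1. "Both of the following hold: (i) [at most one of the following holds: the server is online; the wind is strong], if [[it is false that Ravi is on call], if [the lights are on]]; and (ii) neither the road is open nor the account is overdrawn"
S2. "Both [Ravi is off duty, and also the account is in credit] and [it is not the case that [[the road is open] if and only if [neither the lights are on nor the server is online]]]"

S1: Formalization: ((U -> not S) -> (Q nand R)) and (not P nor V)

not S = not False = True
U -> not S = False -> True = True
Q nand R = False nand False = True
(U -> not S) -> (Q nand R) = True -> True = True
not P = not True = False
not P nor V = False nor True = False
((U -> not S) -> (Q nand R)) and (not P nor V) = True and False = False
So S1 is false.

S2: Formalization: (not S and not V) and not (not P iff (U nor Q))

not S = not False = True
not V = not True = False
not S and not V = True and False = False
not P = not True = False
U nor Q = False nor False = True
not P iff (U nor Q) = False iff True = False
not (not P iff (U nor Q)) = not False = True
(not S and not V) and not (not P iff (U nor Q)) = False and True = False
So S2 is false.

S1 False; S2 False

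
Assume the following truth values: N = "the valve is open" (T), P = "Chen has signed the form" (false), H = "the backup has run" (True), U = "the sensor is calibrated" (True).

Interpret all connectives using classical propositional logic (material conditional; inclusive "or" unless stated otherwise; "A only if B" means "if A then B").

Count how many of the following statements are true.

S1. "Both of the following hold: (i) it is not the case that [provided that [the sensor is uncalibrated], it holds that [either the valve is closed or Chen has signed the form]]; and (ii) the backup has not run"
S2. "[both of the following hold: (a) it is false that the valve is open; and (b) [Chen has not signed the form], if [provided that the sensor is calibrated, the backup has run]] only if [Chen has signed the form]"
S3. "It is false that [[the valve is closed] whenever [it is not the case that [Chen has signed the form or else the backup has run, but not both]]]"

S1: Formalization: ~(~U -> (~N | P)) & ~H

~U = ~T = F
~N = ~T = F
~N | P = F | F = F
~U -> (~N | P) = F -> F = T
~(~U -> (~N | P)) = ~T = F
~H = ~T = F
~(~U -> (~N | P)) & ~H = F & F = F
Thus S1 is false.

S2: In symbols: (~N & ((U -> H) -> ~P)) -> P

~N = ~T = F
U -> H = T -> T = T
~P = ~F = T
(U -> H) -> ~P = T -> T = T
~N & ((U -> H) -> ~P) = F & T = F
(~N & ((U -> H) -> ~P)) -> P = F -> F = T
Hence S2 is true.

S3: This is ~(~(P xor H) -> ~N).

P xor H = F xor T = T
~(P xor H) = ~T = F
~N = ~T = F
~(P xor H) -> ~N = F -> F = T
~(~(P xor H) -> ~N) = ~T = F
Thus S3 is false.

1 of the 3 statements is true.

1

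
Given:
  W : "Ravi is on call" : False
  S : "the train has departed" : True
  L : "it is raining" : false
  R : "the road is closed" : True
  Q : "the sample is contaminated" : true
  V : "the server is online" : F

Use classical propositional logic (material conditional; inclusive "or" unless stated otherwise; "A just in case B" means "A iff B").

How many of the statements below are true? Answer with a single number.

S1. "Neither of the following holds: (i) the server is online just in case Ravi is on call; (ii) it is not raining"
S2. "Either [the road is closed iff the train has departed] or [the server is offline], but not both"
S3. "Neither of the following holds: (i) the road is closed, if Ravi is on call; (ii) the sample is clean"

S1: This is (V iff W) nor not L.

V iff W = False iff False = True
not L = not False = True
(V iff W) nor not L = True nor True = False
Thus S1 is false.

S2: In symbols: (R iff S) xor not V

R iff S = True iff True = True
not V = not False = True
(R iff S) xor not V = True xor True = False
Thus S2 is false.

S3: This is (W -> R) nor not Q.

W -> R = False -> True = True
not Q = not True = False
(W -> R) nor not Q = True nor False = False
So S3 is false.

True statements: 0 (none).

0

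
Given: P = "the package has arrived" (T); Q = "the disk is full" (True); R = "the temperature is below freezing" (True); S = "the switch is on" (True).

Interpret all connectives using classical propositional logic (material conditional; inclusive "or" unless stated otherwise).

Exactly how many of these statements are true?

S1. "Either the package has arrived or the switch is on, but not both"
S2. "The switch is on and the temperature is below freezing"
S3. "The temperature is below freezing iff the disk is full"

2

S1: Formalization: P xor S

P xor S = True xor True = False
Hence S1 is false.

S2: In symbols: S and R

S and R = True and True = True
So S2 is true.

S3: In symbols: R iff Q

R iff Q = True iff True = True
Thus S3 is true.

Count: 2.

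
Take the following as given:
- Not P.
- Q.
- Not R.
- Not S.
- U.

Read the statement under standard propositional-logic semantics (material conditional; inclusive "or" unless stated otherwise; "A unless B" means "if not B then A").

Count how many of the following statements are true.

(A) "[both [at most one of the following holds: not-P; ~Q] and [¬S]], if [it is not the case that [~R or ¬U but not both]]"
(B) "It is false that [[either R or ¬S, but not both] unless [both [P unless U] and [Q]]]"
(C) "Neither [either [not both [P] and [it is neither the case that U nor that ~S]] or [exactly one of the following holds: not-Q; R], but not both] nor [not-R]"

(A): Parsed as ~(~R xor ~U) -> ((~P nand ~Q) & ~S)

~R = ~F = T
~U = ~T = F
~R xor ~U = T xor F = T
~(~R xor ~U) = ~T = F
~P = ~F = T
~Q = ~T = F
~P nand ~Q = T nand F = T
~S = ~F = T
(~P nand ~Q) & ~S = T & T = T
~(~R xor ~U) -> ((~P nand ~Q) & ~S) = F -> T = T
Thus (A) is true.

(B): This is ~((R xor ~S) | ((P | U) & Q)).

~S = ~F = T
R xor ~S = F xor T = T
P | U = F | T = T
(P | U) & Q = T & T = T
(R xor ~S) | ((P | U) & Q) = T | T = T
~((R xor ~S) | ((P | U) & Q)) = ~T = F
Thus (B) is false.

(C): Formalization: ((P nand (U nor ~S)) xor (~Q xor R)) nor ~R

~S = ~F = T
U nor ~S = T nor T = F
P nand (U nor ~S) = F nand F = T
~Q = ~T = F
~Q xor R = F xor F = F
(P nand (U nor ~S)) xor (~Q xor R) = T xor F = T
~R = ~F = T
((P nand (U nor ~S)) xor (~Q xor R)) nor ~R = T nor T = F
So (C) is false.

True statements: 1 ((A)).

1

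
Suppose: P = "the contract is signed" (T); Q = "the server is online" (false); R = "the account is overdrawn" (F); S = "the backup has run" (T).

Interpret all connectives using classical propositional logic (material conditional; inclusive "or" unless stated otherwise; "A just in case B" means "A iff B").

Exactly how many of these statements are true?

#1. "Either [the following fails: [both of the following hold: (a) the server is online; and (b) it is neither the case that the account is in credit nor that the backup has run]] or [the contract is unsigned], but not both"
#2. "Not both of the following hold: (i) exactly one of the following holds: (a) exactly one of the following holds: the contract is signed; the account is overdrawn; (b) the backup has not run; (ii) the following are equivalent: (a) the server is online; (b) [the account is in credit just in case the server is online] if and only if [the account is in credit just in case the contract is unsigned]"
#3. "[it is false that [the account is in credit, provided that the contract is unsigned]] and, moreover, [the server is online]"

#1: This is ¬(Q ∧ (¬R ↓ S)) ⊕ ¬P.

¬R = ¬F = T
¬R ↓ S = T ↓ T = F
Q ∧ (¬R ↓ S) = F ∧ F = F
¬(Q ∧ (¬R ↓ S)) = ¬F = T
¬P = ¬T = F
¬(Q ∧ (¬R ↓ S)) ⊕ ¬P = T ⊕ F = T
Thus #1 is true.

#2: Parsed as ((P ⊕ R) ⊕ ¬S) ↑ (Q ↔ ((¬R ↔ Q) ↔ (¬R ↔ ¬P)))

P ⊕ R = T ⊕ F = T
¬S = ¬T = F
(P ⊕ R) ⊕ ¬S = T ⊕ F = T
¬R = ¬F = T
¬R ↔ Q = T ↔ F = F
¬R = ¬F = T
¬P = ¬T = F
¬R ↔ ¬P = T ↔ F = F
(¬R ↔ Q) ↔ (¬R ↔ ¬P) = F ↔ F = T
Q ↔ ((¬R ↔ Q) ↔ (¬R ↔ ¬P)) = F ↔ T = F
((P ⊕ R) ⊕ ¬S) ↑ (Q ↔ ((¬R ↔ Q) ↔ (¬R ↔ ¬P))) = T ↑ F = T
Hence #2 is true.

#3: Formalization: ¬(¬P → ¬R) ∧ Q

¬P = ¬T = F
¬R = ¬F = T
¬P → ¬R = F → T = T
¬(¬P → ¬R) = ¬T = F
¬(¬P → ¬R) ∧ Q = F ∧ F = F
Thus #3 is false.

Count: 2.

2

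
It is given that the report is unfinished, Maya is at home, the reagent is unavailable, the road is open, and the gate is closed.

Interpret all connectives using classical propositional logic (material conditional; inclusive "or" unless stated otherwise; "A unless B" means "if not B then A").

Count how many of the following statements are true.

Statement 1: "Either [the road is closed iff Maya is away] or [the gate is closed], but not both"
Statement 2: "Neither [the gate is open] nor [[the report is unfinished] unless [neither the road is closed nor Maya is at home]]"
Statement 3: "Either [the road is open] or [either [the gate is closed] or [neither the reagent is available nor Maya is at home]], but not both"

Let P = "the road is closed" (False), S = "Maya is at home" (True), V = "the gate is open" (False), R = "the report is finished" (False), U = "the reagent is available" (False).

Statement 1: Parsed as (P iff not S) xor not V

not S = not True = False
P iff not S = False iff False = True
not V = not False = True
(P iff not S) xor not V = True xor True = False
Thus Statement 1 is false.

Statement 2: This is V nor (not R or (P nor S)).

not R = not False = True
P nor S = False nor True = False
not R or (P nor S) = True or False = True
V nor (not R or (P nor S)) = False nor True = False
Hence Statement 2 is false.

Statement 3: Parsed as not P xor (not V or (U nor S))

not P = not False = True
not V = not False = True
U nor S = False nor True = False
not V or (U nor S) = True or False = True
not P xor (not V or (U nor S)) = True xor True = False
So Statement 3 is false.

True statements: 0 (none).

0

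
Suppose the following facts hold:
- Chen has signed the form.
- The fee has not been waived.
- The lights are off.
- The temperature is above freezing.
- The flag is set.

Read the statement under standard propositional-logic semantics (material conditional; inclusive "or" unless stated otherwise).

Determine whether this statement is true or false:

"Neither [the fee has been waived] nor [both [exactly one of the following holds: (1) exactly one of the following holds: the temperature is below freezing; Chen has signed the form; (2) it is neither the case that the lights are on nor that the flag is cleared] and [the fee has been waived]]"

Let M = "the fee has been waived" (F), G = "the temperature is below freezing" (F), N = "Chen has signed the form" (T), Q = "the lights are on" (F), D = "the flag is set" (T).
Parsed as M ↓ (((G ⊕ N) ⊕ (Q ↓ ¬D)) ∧ M)

G ⊕ N = F ⊕ T = T
¬D = ¬T = F
Q ↓ ¬D = F ↓ F = T
(G ⊕ N) ⊕ (Q ↓ ¬D) = T ⊕ T = F
((G ⊕ N) ⊕ (Q ↓ ¬D)) ∧ M = F ∧ F = F
M ↓ (((G ⊕ N) ⊕ (Q ↓ ¬D)) ∧ M) = F ↓ F = T

True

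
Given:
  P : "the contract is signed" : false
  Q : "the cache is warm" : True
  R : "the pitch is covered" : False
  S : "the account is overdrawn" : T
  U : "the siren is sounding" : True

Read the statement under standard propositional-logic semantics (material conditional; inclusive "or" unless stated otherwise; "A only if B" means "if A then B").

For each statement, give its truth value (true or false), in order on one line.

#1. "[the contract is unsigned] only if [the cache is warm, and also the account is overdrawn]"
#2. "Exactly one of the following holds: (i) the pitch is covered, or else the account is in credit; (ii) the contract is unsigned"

#1: Formalization: ~P -> (Q & S)

~P = ~F = T
Q & S = T & T = T
~P -> (Q & S) = T -> T = T
Thus #1 is true.

#2: Parsed as (R | ~S) xor ~P

~S = ~T = F
R | ~S = F | F = F
~P = ~F = T
(R | ~S) xor ~P = F xor T = T
Hence #2 is true.

#1 T; #2 T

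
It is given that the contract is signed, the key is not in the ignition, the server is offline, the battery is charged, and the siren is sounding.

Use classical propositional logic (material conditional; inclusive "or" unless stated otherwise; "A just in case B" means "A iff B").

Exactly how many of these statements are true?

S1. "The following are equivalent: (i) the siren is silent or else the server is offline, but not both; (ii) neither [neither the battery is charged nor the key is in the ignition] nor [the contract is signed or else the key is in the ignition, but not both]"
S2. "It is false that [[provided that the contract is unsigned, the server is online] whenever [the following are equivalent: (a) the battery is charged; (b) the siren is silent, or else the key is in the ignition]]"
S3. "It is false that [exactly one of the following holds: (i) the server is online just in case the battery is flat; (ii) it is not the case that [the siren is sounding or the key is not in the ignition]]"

0

Let U = "the siren is sounding" (True), R = "the server is online" (False), S = "the battery is charged" (True), Q = "the key is in the ignition" (False), P = "the contract is signed" (True).

S1: In symbols: (not U xor not R) iff ((S nor Q) nor (P xor Q))

not U = not True = False
not R = not False = True
not U xor not R = False xor True = True
S nor Q = True nor False = False
P xor Q = True xor False = True
(S nor Q) nor (P xor Q) = False nor True = False
(not U xor not R) iff ((S nor Q) nor (P xor Q)) = True iff False = False
So S1 is false.

S2: Parsed as not ((S iff (not U or Q)) -> (not P -> R))

not U = not True = False
not U or Q = False or False = False
S iff (not U or Q) = True iff False = False
not P = not True = False
not P -> R = False -> False = True
(S iff (not U or Q)) -> (not P -> R) = False -> True = True
not ((S iff (not U or Q)) -> (not P -> R)) = not True = False
So S2 is false.

S3: This is not ((R iff not S) xor not (U or not Q)).

not S = not True = False
R iff not S = False iff False = True
not Q = not False = True
U or not Q = True or True = True
not (U or not Q) = not True = False
(R iff not S) xor not (U or not Q) = True xor False = True
not ((R iff not S) xor not (U or not Q)) = not True = False
Thus S3 is false.

Count: 0.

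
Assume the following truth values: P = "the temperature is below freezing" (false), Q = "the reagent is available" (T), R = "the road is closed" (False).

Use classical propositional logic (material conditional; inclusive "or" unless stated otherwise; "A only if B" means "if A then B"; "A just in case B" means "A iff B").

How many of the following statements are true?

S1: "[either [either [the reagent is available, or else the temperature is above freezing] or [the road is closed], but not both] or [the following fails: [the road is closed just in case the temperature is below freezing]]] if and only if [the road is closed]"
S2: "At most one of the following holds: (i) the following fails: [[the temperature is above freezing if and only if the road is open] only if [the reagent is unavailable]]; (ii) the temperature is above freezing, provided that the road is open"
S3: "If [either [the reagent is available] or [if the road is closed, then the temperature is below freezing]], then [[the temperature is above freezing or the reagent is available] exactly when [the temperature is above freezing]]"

1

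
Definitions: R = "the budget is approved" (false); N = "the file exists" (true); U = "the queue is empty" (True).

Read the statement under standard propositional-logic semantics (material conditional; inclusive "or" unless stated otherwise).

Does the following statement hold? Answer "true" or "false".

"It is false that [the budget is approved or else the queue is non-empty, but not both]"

true

This is not (R xor not U).

not U = not True = False
R xor not U = False xor False = False
not (R xor not U) = not False = True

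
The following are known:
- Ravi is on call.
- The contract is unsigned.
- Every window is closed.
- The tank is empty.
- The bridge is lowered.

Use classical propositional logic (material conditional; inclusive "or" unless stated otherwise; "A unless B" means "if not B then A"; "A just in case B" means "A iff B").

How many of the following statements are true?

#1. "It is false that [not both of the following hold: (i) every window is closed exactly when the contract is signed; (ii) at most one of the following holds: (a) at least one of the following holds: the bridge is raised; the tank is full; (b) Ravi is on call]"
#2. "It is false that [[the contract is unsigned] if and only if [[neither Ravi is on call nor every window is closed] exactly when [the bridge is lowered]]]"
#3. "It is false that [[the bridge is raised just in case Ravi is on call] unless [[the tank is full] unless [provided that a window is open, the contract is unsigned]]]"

Let R = "a window is open" (F), Q = "the contract is signed" (F), U = "the bridge is raised" (F), S = "the tank is full" (F), P = "Ravi is on call" (T).

#1: Parsed as ~((~R <-> Q) nand ((U | S) nand P))

~R = ~F = T
~R <-> Q = T <-> F = F
U | S = F | F = F
(U | S) nand P = F nand T = T
(~R <-> Q) nand ((U | S) nand P) = F nand T = T
~((~R <-> Q) nand ((U | S) nand P)) = ~T = F
Hence #1 is false.

#2: This is ~(~Q <-> ((P nor ~R) <-> ~U)).

~Q = ~F = T
~R = ~F = T
P nor ~R = T nor T = F
~U = ~F = T
(P nor ~R) <-> ~U = F <-> T = F
~Q <-> ((P nor ~R) <-> ~U) = T <-> F = F
~(~Q <-> ((P nor ~R) <-> ~U)) = ~F = T
So #2 is true.

#3: In symbols: ~((U <-> P) | (S | (R -> ~Q)))

U <-> P = F <-> T = F
~Q = ~F = T
R -> ~Q = F -> T = T
S | (R -> ~Q) = F | T = T
(U <-> P) | (S | (R -> ~Q)) = F | T = T
~((U <-> P) | (S | (R -> ~Q))) = ~T = F
Hence #3 is false.

True statements: 1.

1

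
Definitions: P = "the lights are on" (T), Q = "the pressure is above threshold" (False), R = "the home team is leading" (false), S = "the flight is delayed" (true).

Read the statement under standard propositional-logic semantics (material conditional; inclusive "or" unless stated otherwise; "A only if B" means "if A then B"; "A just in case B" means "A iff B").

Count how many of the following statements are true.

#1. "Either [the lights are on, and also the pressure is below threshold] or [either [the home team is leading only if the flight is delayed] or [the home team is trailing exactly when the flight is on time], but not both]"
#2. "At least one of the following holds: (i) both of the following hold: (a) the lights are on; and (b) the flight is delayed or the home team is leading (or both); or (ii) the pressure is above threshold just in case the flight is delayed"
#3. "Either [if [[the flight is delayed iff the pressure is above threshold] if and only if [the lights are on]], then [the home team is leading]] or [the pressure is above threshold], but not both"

3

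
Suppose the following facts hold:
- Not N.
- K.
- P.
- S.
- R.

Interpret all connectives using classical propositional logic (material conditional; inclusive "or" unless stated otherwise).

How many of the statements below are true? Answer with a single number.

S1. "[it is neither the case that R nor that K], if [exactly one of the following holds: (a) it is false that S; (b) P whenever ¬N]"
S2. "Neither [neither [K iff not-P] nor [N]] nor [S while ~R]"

S1: In symbols: (~S xor (~N -> P)) -> (R nor K)

~S = ~T = F
~N = ~F = T
~N -> P = T -> T = T
~S xor (~N -> P) = F xor T = T
R nor K = T nor T = F
(~S xor (~N -> P)) -> (R nor K) = T -> F = F
Thus S1 is false.

S2: Formalization: ((K <-> ~P) nor N) nor (S & ~R)

~P = ~T = F
K <-> ~P = T <-> F = F
(K <-> ~P) nor N = F nor F = T
~R = ~T = F
S & ~R = T & F = F
((K <-> ~P) nor N) nor (S & ~R) = T nor F = F
Hence S2 is false.

Count: 0.

0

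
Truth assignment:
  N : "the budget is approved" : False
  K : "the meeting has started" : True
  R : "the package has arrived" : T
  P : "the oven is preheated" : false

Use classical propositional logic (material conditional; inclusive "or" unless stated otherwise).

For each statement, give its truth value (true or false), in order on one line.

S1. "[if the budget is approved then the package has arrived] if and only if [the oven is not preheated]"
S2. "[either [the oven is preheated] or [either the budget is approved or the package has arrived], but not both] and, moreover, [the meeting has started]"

S1 true, S2 true

S1: Formalization: (N -> R) <-> ~P

N -> R = F -> T = T
~P = ~F = T
(N -> R) <-> ~P = T <-> T = T
Hence S1 is true.

S2: This is (P xor (N | R)) & K.

N | R = F | T = T
P xor (N | R) = F xor T = T
(P xor (N | R)) & K = T & T = T
Thus S2 is true.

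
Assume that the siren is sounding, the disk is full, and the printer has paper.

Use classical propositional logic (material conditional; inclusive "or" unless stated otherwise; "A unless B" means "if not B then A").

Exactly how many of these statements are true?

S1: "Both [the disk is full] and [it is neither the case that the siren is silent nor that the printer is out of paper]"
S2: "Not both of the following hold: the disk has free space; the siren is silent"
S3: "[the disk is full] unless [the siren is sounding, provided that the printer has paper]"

3

Let G = "the disk is full" (True), S = "the siren is sounding" (True), K = "the printer has paper" (True).

S1: Formalization: G and (not S nor not K)

not S = not True = False
not K = not True = False
not S nor not K = False nor False = True
G and (not S nor not K) = True and True = True
Thus S1 is true.

S2: This is not G nand not S.

not G = not True = False
not S = not True = False
not G nand not S = False nand False = True
Thus S2 is true.

S3: Formalization: G or (K -> S)

K -> S = True -> True = True
G or (K -> S) = True or True = True
Thus S3 is true.

Count: 3.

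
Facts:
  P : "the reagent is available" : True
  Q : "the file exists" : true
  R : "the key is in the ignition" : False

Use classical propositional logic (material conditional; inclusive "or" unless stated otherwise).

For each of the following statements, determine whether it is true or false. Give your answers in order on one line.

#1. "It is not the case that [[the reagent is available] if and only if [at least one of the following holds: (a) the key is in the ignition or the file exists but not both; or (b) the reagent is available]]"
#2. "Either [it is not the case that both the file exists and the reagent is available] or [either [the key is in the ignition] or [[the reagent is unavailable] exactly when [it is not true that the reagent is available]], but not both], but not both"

#1 false; #2 true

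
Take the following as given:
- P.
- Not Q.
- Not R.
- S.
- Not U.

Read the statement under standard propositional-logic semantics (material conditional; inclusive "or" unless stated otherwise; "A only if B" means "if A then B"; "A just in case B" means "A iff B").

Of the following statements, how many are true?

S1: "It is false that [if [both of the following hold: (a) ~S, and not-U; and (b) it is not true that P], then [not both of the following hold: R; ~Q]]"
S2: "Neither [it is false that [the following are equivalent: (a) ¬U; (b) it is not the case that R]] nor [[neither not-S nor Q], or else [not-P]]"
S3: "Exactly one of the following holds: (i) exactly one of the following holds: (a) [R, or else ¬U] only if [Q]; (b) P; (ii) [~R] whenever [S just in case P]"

0

S1: This is ~(((~S & ~U) & ~P) -> (R nand ~Q)).

~S = ~T = F
~U = ~F = T
~S & ~U = F & T = F
~P = ~T = F
(~S & ~U) & ~P = F & F = F
~Q = ~F = T
R nand ~Q = F nand T = T
((~S & ~U) & ~P) -> (R nand ~Q) = F -> T = T
~(((~S & ~U) & ~P) -> (R nand ~Q)) = ~T = F
Hence S1 is false.

S2: Formalization: ~(~U <-> ~R) nor ((~S nor Q) | ~P)

~U = ~F = T
~R = ~F = T
~U <-> ~R = T <-> T = T
~(~U <-> ~R) = ~T = F
~S = ~T = F
~S nor Q = F nor F = T
~P = ~T = F
(~S nor Q) | ~P = T | F = T
~(~U <-> ~R) nor ((~S nor Q) | ~P) = F nor T = F
Hence S2 is false.

S3: Formalization: (((R | ~U) -> Q) xor P) xor ((S <-> P) -> ~R)

~U = ~F = T
R | ~U = F | T = T
(R | ~U) -> Q = T -> F = F
((R | ~U) -> Q) xor P = F xor T = T
S <-> P = T <-> T = T
~R = ~F = T
(S <-> P) -> ~R = T -> T = T
(((R | ~U) -> Q) xor P) xor ((S <-> P) -> ~R) = T xor T = F
Hence S3 is false.

True statements: 0 (none).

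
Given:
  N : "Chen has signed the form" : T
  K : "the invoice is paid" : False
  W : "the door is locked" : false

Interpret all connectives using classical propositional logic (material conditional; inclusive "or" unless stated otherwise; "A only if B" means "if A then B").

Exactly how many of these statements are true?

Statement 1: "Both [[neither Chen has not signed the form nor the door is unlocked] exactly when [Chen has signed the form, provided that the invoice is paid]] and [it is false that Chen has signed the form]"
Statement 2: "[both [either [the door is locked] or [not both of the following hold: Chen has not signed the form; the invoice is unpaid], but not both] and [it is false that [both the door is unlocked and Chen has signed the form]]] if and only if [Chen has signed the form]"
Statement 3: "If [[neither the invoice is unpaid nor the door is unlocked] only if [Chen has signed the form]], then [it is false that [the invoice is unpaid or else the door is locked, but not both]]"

0

Statement 1: Formalization: ((~N nor ~W) <-> (K -> N)) & ~N

~N = ~T = F
~W = ~F = T
~N nor ~W = F nor T = F
K -> N = F -> T = T
(~N nor ~W) <-> (K -> N) = F <-> T = F
~N = ~T = F
((~N nor ~W) <-> (K -> N)) & ~N = F & F = F
Thus Statement 1 is false.

Statement 2: Formalization: ((W xor (~N nand ~K)) & ~(~W & N)) <-> N

~N = ~T = F
~K = ~F = T
~N nand ~K = F nand T = T
W xor (~N nand ~K) = F xor T = T
~W = ~F = T
~W & N = T & T = T
~(~W & N) = ~T = F
(W xor (~N nand ~K)) & ~(~W & N) = T & F = F
((W xor (~N nand ~K)) & ~(~W & N)) <-> N = F <-> T = F
Hence Statement 2 is false.

Statement 3: In symbols: ((~K nor ~W) -> N) -> ~(~K xor W)

~K = ~F = T
~W = ~F = T
~K nor ~W = T nor T = F
(~K nor ~W) -> N = F -> T = T
~K = ~F = T
~K xor W = T xor F = T
~(~K xor W) = ~T = F
((~K nor ~W) -> N) -> ~(~K xor W) = T -> F = F
So Statement 3 is false.

Count: 0.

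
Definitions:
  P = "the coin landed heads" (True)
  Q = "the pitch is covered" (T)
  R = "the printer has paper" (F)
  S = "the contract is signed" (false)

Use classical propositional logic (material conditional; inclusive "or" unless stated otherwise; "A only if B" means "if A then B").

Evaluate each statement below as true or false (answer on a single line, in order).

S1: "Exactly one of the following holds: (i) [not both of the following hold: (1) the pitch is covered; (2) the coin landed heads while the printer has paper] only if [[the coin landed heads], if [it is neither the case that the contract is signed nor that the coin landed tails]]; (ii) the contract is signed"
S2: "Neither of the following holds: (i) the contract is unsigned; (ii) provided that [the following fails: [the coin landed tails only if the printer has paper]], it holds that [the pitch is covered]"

S1 True; S2 False

S1: This is ((Q ↑ (P ∧ R)) → ((S ↓ ¬P) → P)) ⊕ S.

P ∧ R = T ∧ F = F
Q ↑ (P ∧ R) = T ↑ F = T
¬P = ¬T = F
S ↓ ¬P = F ↓ F = T
(S ↓ ¬P) → P = T → T = T
(Q ↑ (P ∧ R)) → ((S ↓ ¬P) → P) = T → T = T
((Q ↑ (P ∧ R)) → ((S ↓ ¬P) → P)) ⊕ S = T ⊕ F = T
So S1 is true.

S2: This is ¬S ↓ (¬(¬P → R) → Q).

¬S = ¬F = T
¬P = ¬T = F
¬P → R = F → F = T
¬(¬P → R) = ¬T = F
¬(¬P → R) → Q = F → T = T
¬S ↓ (¬(¬P → R) → Q) = T ↓ T = F
Thus S2 is false.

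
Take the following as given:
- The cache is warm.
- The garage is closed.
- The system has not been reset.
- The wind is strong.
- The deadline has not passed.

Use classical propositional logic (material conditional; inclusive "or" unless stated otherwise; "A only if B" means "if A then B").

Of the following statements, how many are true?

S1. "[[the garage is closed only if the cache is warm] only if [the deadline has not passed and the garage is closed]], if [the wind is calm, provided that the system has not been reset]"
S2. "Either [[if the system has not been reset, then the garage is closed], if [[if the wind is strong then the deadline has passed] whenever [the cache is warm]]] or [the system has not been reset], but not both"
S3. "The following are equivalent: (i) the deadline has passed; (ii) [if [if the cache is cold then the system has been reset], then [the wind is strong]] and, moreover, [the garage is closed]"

1

Let M = "the system has been reset" (F), Q = "the wind is strong" (T), D = "the garage is closed" (T), S = "the cache is warm" (T), V = "the deadline has passed" (F).

S1: Formalization: (¬M → ¬Q) → ((D → S) → (¬V ∧ D))

¬M = ¬F = T
¬Q = ¬T = F
¬M → ¬Q = T → F = F
D → S = T → T = T
¬V = ¬F = T
¬V ∧ D = T ∧ T = T
(D → S) → (¬V ∧ D) = T → T = T
(¬M → ¬Q) → ((D → S) → (¬V ∧ D)) = F → T = T
Thus S1 is true.

S2: Formalization: ((S → (Q → V)) → (¬M → D)) ⊕ ¬M

Q → V = T → F = F
S → (Q → V) = T → F = F
¬M = ¬F = T
¬M → D = T → T = T
(S → (Q → V)) → (¬M → D) = F → T = T
¬M = ¬F = T
((S → (Q → V)) → (¬M → D)) ⊕ ¬M = T ⊕ T = F
Hence S2 is false.

S3: This is V ↔ (((¬S → M) → Q) ∧ D).

¬S = ¬T = F
¬S → M = F → F = T
(¬S → M) → Q = T → T = T
((¬S → M) → Q) ∧ D = T ∧ T = T
V ↔ (((¬S → M) → Q) ∧ D) = F ↔ T = F
Thus S3 is false.

Count: 1.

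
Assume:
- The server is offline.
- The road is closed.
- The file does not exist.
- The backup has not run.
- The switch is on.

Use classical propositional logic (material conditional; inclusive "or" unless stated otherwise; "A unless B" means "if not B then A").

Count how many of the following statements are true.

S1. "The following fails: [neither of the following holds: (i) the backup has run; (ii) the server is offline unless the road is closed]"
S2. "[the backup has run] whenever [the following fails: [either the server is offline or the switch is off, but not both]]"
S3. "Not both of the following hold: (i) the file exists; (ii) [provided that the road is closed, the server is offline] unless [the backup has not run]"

Let S = "the backup has run" (False), P = "the server is online" (False), Q = "the road is closed" (True), U = "the switch is on" (True), R = "the file exists" (False).

S1: In symbols: not (S nor (not P or Q))

not P = not False = True
not P or Q = True or True = True
S nor (not P or Q) = False nor True = False
not (S nor (not P or Q)) = not False = True
Thus S1 is true.

S2: Parsed as not (not P xor not U) -> S

not P = not False = True
not U = not True = False
not P xor not U = True xor False = True
not (not P xor not U) = not True = False
not (not P xor not U) -> S = False -> False = True
So S2 is true.

S3: This is R nand ((Q -> not P) or not S).

not P = not False = True
Q -> not P = True -> True = True
not S = not False = True
(Q -> not P) or not S = True or True = True
R nand ((Q -> not P) or not S) = False nand True = True
Hence S3 is true.

3 of the 3 statements are true (S1, S2, S3).

3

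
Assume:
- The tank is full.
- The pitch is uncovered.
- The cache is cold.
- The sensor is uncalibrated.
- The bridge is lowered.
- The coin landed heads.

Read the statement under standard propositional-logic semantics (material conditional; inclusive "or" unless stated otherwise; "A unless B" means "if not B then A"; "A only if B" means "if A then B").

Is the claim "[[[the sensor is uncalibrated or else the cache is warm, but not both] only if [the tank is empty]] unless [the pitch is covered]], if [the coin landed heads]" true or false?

False.

Let M = "the coin landed heads" (T), Q = "the sensor is calibrated" (F), G = "the cache is warm" (F), R = "the tank is full" (T), H = "the pitch is covered" (F).
In symbols: M → (((¬Q ⊕ G) → ¬R) ∨ H)

¬Q = ¬F = T
¬Q ⊕ G = T ⊕ F = T
¬R = ¬T = F
(¬Q ⊕ G) → ¬R = T → F = F
((¬Q ⊕ G) → ¬R) ∨ H = F ∨ F = F
M → (((¬Q ⊕ G) → ¬R) ∨ H) = T → F = F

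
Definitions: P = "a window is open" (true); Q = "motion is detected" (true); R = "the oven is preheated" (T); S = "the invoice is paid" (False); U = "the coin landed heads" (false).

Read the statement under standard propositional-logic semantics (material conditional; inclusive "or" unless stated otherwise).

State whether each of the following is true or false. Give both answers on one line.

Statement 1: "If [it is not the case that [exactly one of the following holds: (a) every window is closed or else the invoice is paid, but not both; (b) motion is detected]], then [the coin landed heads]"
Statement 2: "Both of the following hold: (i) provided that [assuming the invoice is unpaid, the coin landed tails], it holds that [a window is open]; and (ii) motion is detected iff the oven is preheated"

Statement 1 true; Statement 2 true

Statement 1: This is ~((~P xor S) xor Q) -> U.

~P = ~T = F
~P xor S = F xor F = F
(~P xor S) xor Q = F xor T = T
~((~P xor S) xor Q) = ~T = F
~((~P xor S) xor Q) -> U = F -> F = T
Thus Statement 1 is true.

Statement 2: In symbols: ((~S -> ~U) -> P) & (Q <-> R)

~S = ~F = T
~U = ~F = T
~S -> ~U = T -> T = T
(~S -> ~U) -> P = T -> T = T
Q <-> R = T <-> T = T
((~S -> ~U) -> P) & (Q <-> R) = T & T = T
So Statement 2 is true.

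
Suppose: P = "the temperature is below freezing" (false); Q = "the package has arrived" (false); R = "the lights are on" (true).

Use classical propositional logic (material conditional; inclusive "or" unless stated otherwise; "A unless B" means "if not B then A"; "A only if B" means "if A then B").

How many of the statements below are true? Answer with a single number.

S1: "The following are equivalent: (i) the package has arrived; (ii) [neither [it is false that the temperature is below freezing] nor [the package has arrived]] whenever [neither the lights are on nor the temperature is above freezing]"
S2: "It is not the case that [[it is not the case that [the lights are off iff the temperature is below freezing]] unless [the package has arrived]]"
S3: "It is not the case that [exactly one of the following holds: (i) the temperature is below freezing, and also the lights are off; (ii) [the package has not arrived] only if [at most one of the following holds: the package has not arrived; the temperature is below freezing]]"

S1: Parsed as Q <-> ((R nor ~P) -> (~P nor Q))

~P = ~F = T
R nor ~P = T nor T = F
~P = ~F = T
~P nor Q = T nor F = F
(R nor ~P) -> (~P nor Q) = F -> F = T
Q <-> ((R nor ~P) -> (~P nor Q)) = F <-> T = F
Hence S1 is false.

S2: In symbols: ~(~(~R <-> P) | Q)

~R = ~T = F
~R <-> P = F <-> F = T
~(~R <-> P) = ~T = F
~(~R <-> P) | Q = F | F = F
~(~(~R <-> P) | Q) = ~F = T
Hence S2 is true.

S3: Parsed as ~((P & ~R) xor (~Q -> (~Q nand P)))

~R = ~T = F
P & ~R = F & F = F
~Q = ~F = T
~Q = ~F = T
~Q nand P = T nand F = T
~Q -> (~Q nand P) = T -> T = T
(P & ~R) xor (~Q -> (~Q nand P)) = F xor T = T
~((P & ~R) xor (~Q -> (~Q nand P))) = ~T = F
Thus S3 is false.

1 of the 3 statements is true.

1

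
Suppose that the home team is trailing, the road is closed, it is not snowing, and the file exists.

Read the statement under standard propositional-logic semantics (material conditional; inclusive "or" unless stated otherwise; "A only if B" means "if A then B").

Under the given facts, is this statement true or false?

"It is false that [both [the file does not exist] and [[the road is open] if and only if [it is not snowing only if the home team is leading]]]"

Let W = "the file exists" (T), M = "the road is closed" (T), P = "it is snowing" (F), K = "the home team is leading" (F).
Parsed as ¬(¬W ∧ (¬M ↔ (¬P → K)))

¬W = ¬T = F
¬M = ¬T = F
¬P = ¬F = T
¬P → K = T → F = F
¬M ↔ (¬P → K) = F ↔ F = T
¬W ∧ (¬M ↔ (¬P → K)) = F ∧ T = F
¬(¬W ∧ (¬M ↔ (¬P → K))) = ¬F = T

True.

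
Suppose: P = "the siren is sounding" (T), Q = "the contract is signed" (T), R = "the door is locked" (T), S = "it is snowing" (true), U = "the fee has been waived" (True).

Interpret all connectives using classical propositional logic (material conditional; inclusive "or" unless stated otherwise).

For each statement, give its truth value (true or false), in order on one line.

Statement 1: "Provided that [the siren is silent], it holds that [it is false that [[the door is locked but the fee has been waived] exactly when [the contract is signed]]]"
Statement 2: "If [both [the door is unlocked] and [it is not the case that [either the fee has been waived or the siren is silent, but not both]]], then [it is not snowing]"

Statement 1: In symbols: ¬P → ¬((R ∧ U) ↔ Q)

¬P = ¬T = F
R ∧ U = T ∧ T = T
(R ∧ U) ↔ Q = T ↔ T = T
¬((R ∧ U) ↔ Q) = ¬T = F
¬P → ¬((R ∧ U) ↔ Q) = F → F = T
So Statement 1 is true.

Statement 2: In symbols: (¬R ∧ ¬(U ⊕ ¬P)) → ¬S

¬R = ¬T = F
¬P = ¬T = F
U ⊕ ¬P = T ⊕ F = T
¬(U ⊕ ¬P) = ¬T = F
¬R ∧ ¬(U ⊕ ¬P) = F ∧ F = F
¬S = ¬T = F
(¬R ∧ ¬(U ⊕ ¬P)) → ¬S = F → F = T
Thus Statement 2 is true.

Statement 1 T; Statement 2 T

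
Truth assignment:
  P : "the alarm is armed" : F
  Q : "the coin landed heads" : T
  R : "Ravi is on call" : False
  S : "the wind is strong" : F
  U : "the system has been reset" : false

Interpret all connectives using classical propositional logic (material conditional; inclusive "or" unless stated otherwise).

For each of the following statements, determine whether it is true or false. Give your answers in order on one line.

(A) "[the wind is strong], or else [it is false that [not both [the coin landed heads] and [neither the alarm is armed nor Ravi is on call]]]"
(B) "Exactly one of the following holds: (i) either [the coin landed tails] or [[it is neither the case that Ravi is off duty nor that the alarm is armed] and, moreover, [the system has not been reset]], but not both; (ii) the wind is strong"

(A) T, (B) F

(A): In symbols: S ∨ ¬(Q ↑ (P ↓ R))

P ↓ R = F ↓ F = T
Q ↑ (P ↓ R) = T ↑ T = F
¬(Q ↑ (P ↓ R)) = ¬F = T
S ∨ ¬(Q ↑ (P ↓ R)) = F ∨ T = T
Thus (A) is true.

(B): Parsed as (¬Q ⊕ ((¬R ↓ P) ∧ ¬U)) ⊕ S

¬Q = ¬T = F
¬R = ¬F = T
¬R ↓ P = T ↓ F = F
¬U = ¬F = T
(¬R ↓ P) ∧ ¬U = F ∧ T = F
¬Q ⊕ ((¬R ↓ P) ∧ ¬U) = F ⊕ F = F
(¬Q ⊕ ((¬R ↓ P) ∧ ¬U)) ⊕ S = F ⊕ F = F
Hence (B) is false.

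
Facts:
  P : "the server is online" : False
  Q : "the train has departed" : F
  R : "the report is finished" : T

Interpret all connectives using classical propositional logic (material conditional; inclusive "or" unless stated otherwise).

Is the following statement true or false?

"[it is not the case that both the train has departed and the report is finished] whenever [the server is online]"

True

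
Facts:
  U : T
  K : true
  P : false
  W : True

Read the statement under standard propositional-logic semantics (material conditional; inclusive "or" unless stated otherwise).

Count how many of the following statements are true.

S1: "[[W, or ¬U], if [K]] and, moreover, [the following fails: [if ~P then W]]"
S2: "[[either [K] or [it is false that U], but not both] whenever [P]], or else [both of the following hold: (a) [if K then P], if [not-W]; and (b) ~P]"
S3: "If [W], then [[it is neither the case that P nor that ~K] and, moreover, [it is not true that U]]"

S1: In symbols: (K -> (W | ~U)) & ~(~P -> W)

~U = ~T = F
W | ~U = T | F = T
K -> (W | ~U) = T -> T = T
~P = ~F = T
~P -> W = T -> T = T
~(~P -> W) = ~T = F
(K -> (W | ~U)) & ~(~P -> W) = T & F = F
So S1 is false.

S2: This is (P -> (K xor ~U)) | ((~W -> (K -> P)) & ~P).

~U = ~T = F
K xor ~U = T xor F = T
P -> (K xor ~U) = F -> T = T
~W = ~T = F
K -> P = T -> F = F
~W -> (K -> P) = F -> F = T
~P = ~F = T
(~W -> (K -> P)) & ~P = T & T = T
(P -> (K xor ~U)) | ((~W -> (K -> P)) & ~P) = T | T = T
Hence S2 is true.

S3: In symbols: W -> ((P nor ~K) & ~U)

~K = ~T = F
P nor ~K = F nor F = T
~U = ~T = F
(P nor ~K) & ~U = T & F = F
W -> ((P nor ~K) & ~U) = T -> F = F
Hence S3 is false.

1 of the 3 statements is true.

1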